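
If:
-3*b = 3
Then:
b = -1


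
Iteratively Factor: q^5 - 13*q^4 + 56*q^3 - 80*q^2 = (q)*(q^4 - 13*q^3 + 56*q^2 - 80*q) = q^2*(q^3 - 13*q^2 + 56*q - 80) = q^2*(q - 5)*(q^2 - 8*q + 16) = q^2*(q - 5)*(q - 4)*(q - 4)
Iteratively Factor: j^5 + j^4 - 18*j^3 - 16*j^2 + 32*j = (j + 2)*(j^4 - j^3 - 16*j^2 + 16*j) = (j - 1)*(j + 2)*(j^3 - 16*j) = (j - 1)*(j + 2)*(j + 4)*(j^2 - 4*j) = j*(j - 1)*(j + 2)*(j + 4)*(j - 4)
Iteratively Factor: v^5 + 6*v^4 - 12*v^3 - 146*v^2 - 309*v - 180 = (v + 1)*(v^4 + 5*v^3 - 17*v^2 - 129*v - 180) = (v + 1)*(v + 3)*(v^3 + 2*v^2 - 23*v - 60) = (v + 1)*(v + 3)*(v + 4)*(v^2 - 2*v - 15) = (v - 5)*(v + 1)*(v + 3)*(v + 4)*(v + 3)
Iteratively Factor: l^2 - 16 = (l - 4)*(l + 4)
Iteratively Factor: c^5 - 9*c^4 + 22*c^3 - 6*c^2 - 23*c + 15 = (c - 5)*(c^4 - 4*c^3 + 2*c^2 + 4*c - 3) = (c - 5)*(c - 1)*(c^3 - 3*c^2 - c + 3) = (c - 5)*(c - 3)*(c - 1)*(c^2 - 1) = (c - 5)*(c - 3)*(c - 1)*(c + 1)*(c - 1)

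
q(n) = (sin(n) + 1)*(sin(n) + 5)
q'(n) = (sin(n) + 1)*cos(n) + (sin(n) + 5)*cos(n)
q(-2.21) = 0.83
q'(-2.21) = -2.62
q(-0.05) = 4.70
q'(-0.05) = 5.89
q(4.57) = 0.04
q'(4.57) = -0.57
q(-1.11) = 0.43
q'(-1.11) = 1.87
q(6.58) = 6.84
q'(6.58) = 6.30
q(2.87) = 6.68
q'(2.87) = -6.30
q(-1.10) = 0.45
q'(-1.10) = 1.91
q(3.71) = 2.06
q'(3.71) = -4.15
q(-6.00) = 6.75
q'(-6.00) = 6.30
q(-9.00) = 2.70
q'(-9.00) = -4.72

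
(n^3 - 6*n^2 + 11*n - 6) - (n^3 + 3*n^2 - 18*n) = -9*n^2 + 29*n - 6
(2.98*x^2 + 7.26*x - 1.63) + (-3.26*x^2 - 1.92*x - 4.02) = -0.28*x^2 + 5.34*x - 5.65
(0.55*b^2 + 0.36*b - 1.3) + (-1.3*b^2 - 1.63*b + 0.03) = -0.75*b^2 - 1.27*b - 1.27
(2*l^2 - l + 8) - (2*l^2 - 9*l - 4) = 8*l + 12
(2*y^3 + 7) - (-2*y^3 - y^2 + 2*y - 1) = 4*y^3 + y^2 - 2*y + 8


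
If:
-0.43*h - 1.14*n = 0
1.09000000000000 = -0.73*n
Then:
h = 3.96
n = -1.49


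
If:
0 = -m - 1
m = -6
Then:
No Solution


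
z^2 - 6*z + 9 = (z - 3)^2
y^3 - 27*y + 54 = (y - 3)^2*(y + 6)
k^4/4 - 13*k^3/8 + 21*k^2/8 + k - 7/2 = (k/4 + 1/4)*(k - 7/2)*(k - 2)^2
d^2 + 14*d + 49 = (d + 7)^2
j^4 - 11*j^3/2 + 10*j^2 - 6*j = j*(j - 2)^2*(j - 3/2)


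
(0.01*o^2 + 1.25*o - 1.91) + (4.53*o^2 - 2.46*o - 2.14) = 4.54*o^2 - 1.21*o - 4.05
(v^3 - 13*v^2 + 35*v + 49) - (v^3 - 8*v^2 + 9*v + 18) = -5*v^2 + 26*v + 31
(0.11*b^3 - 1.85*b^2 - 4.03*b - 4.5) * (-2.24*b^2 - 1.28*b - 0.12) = -0.2464*b^5 + 4.0032*b^4 + 11.382*b^3 + 15.4604*b^2 + 6.2436*b + 0.54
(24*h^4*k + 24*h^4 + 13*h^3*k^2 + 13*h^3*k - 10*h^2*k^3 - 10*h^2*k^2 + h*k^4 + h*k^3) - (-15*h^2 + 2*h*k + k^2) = 24*h^4*k + 24*h^4 + 13*h^3*k^2 + 13*h^3*k - 10*h^2*k^3 - 10*h^2*k^2 + 15*h^2 + h*k^4 + h*k^3 - 2*h*k - k^2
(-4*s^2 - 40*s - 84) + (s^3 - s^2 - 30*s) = s^3 - 5*s^2 - 70*s - 84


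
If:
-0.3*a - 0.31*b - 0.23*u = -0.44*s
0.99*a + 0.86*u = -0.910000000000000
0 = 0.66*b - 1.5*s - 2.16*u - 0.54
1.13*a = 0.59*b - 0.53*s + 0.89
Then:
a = -21.72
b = -123.04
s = -88.98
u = 23.95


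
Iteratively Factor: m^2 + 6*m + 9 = (m + 3)*(m + 3)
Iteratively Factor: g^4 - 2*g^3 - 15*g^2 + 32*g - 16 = (g - 1)*(g^3 - g^2 - 16*g + 16) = (g - 1)^2*(g^2 - 16) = (g - 1)^2*(g + 4)*(g - 4)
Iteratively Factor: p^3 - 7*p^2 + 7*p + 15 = (p - 3)*(p^2 - 4*p - 5) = (p - 5)*(p - 3)*(p + 1)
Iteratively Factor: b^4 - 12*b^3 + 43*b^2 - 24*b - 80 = (b - 4)*(b^3 - 8*b^2 + 11*b + 20) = (b - 5)*(b - 4)*(b^2 - 3*b - 4) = (b - 5)*(b - 4)*(b + 1)*(b - 4)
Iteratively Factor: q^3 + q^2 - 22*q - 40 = (q - 5)*(q^2 + 6*q + 8) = (q - 5)*(q + 2)*(q + 4)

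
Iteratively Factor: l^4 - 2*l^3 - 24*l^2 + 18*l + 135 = (l - 3)*(l^3 + l^2 - 21*l - 45) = (l - 3)*(l + 3)*(l^2 - 2*l - 15) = (l - 5)*(l - 3)*(l + 3)*(l + 3)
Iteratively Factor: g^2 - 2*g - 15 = (g - 5)*(g + 3)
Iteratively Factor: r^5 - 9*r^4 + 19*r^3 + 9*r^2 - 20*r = (r - 1)*(r^4 - 8*r^3 + 11*r^2 + 20*r) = (r - 4)*(r - 1)*(r^3 - 4*r^2 - 5*r) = (r - 4)*(r - 1)*(r + 1)*(r^2 - 5*r) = r*(r - 4)*(r - 1)*(r + 1)*(r - 5)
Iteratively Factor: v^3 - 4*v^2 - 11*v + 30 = (v - 2)*(v^2 - 2*v - 15) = (v - 2)*(v + 3)*(v - 5)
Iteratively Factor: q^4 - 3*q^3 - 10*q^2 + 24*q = (q - 2)*(q^3 - q^2 - 12*q) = (q - 2)*(q + 3)*(q^2 - 4*q) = (q - 4)*(q - 2)*(q + 3)*(q)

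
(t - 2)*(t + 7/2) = t^2 + 3*t/2 - 7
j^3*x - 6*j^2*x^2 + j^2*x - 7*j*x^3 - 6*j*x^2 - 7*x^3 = (j - 7*x)*(j + x)*(j*x + x)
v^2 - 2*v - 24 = (v - 6)*(v + 4)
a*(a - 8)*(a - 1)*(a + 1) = a^4 - 8*a^3 - a^2 + 8*a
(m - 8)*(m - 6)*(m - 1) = m^3 - 15*m^2 + 62*m - 48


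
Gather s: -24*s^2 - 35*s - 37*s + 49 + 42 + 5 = -24*s^2 - 72*s + 96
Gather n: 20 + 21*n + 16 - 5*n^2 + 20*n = -5*n^2 + 41*n + 36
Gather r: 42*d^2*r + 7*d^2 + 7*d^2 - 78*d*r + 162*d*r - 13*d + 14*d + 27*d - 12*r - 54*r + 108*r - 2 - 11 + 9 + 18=14*d^2 + 28*d + r*(42*d^2 + 84*d + 42) + 14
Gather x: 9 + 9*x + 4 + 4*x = 13*x + 13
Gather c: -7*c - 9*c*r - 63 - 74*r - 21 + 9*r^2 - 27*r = c*(-9*r - 7) + 9*r^2 - 101*r - 84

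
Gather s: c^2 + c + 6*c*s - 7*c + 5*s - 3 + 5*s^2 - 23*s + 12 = c^2 - 6*c + 5*s^2 + s*(6*c - 18) + 9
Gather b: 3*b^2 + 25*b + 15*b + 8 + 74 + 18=3*b^2 + 40*b + 100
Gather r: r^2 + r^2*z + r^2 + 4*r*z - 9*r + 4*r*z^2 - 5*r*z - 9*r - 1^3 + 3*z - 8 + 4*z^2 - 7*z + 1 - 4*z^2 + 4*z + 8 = r^2*(z + 2) + r*(4*z^2 - z - 18)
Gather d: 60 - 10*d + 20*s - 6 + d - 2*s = -9*d + 18*s + 54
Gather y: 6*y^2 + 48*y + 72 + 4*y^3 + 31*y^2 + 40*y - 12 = 4*y^3 + 37*y^2 + 88*y + 60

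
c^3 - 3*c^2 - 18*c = c*(c - 6)*(c + 3)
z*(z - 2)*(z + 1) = z^3 - z^2 - 2*z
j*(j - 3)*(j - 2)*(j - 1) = j^4 - 6*j^3 + 11*j^2 - 6*j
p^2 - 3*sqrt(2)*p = p*(p - 3*sqrt(2))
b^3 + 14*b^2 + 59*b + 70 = (b + 2)*(b + 5)*(b + 7)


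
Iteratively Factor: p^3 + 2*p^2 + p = (p)*(p^2 + 2*p + 1) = p*(p + 1)*(p + 1)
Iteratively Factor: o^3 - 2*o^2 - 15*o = (o - 5)*(o^2 + 3*o) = o*(o - 5)*(o + 3)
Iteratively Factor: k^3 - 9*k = (k - 3)*(k^2 + 3*k) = k*(k - 3)*(k + 3)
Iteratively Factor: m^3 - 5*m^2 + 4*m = (m - 4)*(m^2 - m) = m*(m - 4)*(m - 1)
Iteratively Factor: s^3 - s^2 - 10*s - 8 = (s + 1)*(s^2 - 2*s - 8) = (s + 1)*(s + 2)*(s - 4)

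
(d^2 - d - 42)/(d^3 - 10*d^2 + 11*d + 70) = (d + 6)/(d^2 - 3*d - 10)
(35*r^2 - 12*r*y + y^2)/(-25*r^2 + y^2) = (-7*r + y)/(5*r + y)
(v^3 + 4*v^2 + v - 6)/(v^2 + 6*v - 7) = (v^2 + 5*v + 6)/(v + 7)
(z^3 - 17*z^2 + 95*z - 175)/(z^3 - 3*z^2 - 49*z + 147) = (z^2 - 10*z + 25)/(z^2 + 4*z - 21)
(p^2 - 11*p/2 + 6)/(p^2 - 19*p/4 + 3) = 2*(2*p - 3)/(4*p - 3)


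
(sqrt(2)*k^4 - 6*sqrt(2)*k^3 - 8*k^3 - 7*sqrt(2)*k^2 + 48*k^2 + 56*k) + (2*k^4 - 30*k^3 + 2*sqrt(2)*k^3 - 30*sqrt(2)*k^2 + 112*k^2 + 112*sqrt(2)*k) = sqrt(2)*k^4 + 2*k^4 - 38*k^3 - 4*sqrt(2)*k^3 - 37*sqrt(2)*k^2 + 160*k^2 + 56*k + 112*sqrt(2)*k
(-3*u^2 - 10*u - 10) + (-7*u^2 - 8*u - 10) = -10*u^2 - 18*u - 20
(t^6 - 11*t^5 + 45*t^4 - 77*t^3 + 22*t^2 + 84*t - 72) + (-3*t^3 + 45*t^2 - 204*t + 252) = t^6 - 11*t^5 + 45*t^4 - 80*t^3 + 67*t^2 - 120*t + 180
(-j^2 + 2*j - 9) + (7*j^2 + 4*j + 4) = 6*j^2 + 6*j - 5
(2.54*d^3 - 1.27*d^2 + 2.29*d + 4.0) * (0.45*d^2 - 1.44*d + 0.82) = 1.143*d^5 - 4.2291*d^4 + 4.9421*d^3 - 2.539*d^2 - 3.8822*d + 3.28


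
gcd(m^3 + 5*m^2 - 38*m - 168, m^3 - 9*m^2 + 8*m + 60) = m - 6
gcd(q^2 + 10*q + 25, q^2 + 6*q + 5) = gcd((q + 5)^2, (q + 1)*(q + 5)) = q + 5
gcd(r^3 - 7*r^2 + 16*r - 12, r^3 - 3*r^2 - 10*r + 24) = r - 2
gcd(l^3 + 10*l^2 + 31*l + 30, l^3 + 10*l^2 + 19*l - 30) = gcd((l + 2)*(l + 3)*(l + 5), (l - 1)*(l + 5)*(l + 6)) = l + 5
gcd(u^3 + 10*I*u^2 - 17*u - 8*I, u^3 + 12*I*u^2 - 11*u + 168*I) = u + 8*I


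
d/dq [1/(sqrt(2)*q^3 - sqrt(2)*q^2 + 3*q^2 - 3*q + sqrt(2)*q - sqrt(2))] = (-3*sqrt(2)*q^2 - 6*q + 2*sqrt(2)*q - sqrt(2) + 3)/(sqrt(2)*q^3 - sqrt(2)*q^2 + 3*q^2 - 3*q + sqrt(2)*q - sqrt(2))^2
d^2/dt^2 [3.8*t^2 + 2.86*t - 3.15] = 7.60000000000000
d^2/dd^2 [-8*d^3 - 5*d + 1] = -48*d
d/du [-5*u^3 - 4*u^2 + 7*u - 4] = -15*u^2 - 8*u + 7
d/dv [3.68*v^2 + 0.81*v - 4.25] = 7.36*v + 0.81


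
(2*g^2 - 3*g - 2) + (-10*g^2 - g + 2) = -8*g^2 - 4*g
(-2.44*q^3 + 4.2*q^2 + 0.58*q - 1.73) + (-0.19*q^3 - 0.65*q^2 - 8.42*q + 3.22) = -2.63*q^3 + 3.55*q^2 - 7.84*q + 1.49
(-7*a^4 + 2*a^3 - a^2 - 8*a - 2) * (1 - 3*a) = 21*a^5 - 13*a^4 + 5*a^3 + 23*a^2 - 2*a - 2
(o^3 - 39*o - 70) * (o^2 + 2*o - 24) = o^5 + 2*o^4 - 63*o^3 - 148*o^2 + 796*o + 1680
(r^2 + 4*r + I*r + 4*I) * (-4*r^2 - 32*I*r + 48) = -4*r^4 - 16*r^3 - 36*I*r^3 + 80*r^2 - 144*I*r^2 + 320*r + 48*I*r + 192*I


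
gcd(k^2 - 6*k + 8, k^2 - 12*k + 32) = k - 4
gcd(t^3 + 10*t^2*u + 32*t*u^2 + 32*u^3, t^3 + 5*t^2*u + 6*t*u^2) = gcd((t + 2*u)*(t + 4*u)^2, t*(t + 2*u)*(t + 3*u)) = t + 2*u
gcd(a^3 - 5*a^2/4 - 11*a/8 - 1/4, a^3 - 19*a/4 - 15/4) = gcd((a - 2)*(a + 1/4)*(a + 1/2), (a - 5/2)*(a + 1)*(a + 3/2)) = 1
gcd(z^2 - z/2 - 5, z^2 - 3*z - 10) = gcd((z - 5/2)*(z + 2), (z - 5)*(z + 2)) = z + 2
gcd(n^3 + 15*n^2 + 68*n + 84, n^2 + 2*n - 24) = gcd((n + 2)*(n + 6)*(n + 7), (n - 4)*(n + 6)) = n + 6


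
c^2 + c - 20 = (c - 4)*(c + 5)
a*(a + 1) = a^2 + a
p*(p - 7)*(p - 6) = p^3 - 13*p^2 + 42*p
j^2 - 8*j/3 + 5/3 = (j - 5/3)*(j - 1)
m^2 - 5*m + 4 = (m - 4)*(m - 1)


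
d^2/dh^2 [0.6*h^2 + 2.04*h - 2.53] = 1.20000000000000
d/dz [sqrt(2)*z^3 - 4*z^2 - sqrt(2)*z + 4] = 3*sqrt(2)*z^2 - 8*z - sqrt(2)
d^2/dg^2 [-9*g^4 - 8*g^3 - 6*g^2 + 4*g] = -108*g^2 - 48*g - 12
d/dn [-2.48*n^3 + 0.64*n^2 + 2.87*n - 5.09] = -7.44*n^2 + 1.28*n + 2.87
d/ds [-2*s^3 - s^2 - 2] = 2*s*(-3*s - 1)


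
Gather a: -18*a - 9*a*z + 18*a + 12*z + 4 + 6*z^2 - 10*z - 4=-9*a*z + 6*z^2 + 2*z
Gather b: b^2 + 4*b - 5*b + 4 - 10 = b^2 - b - 6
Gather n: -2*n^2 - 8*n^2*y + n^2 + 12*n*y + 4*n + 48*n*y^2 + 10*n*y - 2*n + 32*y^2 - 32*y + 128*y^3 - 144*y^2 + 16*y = n^2*(-8*y - 1) + n*(48*y^2 + 22*y + 2) + 128*y^3 - 112*y^2 - 16*y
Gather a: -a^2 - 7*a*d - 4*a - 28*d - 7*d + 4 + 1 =-a^2 + a*(-7*d - 4) - 35*d + 5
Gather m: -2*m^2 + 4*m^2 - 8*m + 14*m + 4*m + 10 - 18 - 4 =2*m^2 + 10*m - 12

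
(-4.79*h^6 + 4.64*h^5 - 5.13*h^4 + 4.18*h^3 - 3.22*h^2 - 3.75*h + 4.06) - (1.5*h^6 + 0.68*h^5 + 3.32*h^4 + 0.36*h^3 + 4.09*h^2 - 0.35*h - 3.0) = -6.29*h^6 + 3.96*h^5 - 8.45*h^4 + 3.82*h^3 - 7.31*h^2 - 3.4*h + 7.06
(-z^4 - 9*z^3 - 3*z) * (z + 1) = -z^5 - 10*z^4 - 9*z^3 - 3*z^2 - 3*z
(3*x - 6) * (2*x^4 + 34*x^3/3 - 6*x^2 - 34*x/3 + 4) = 6*x^5 + 22*x^4 - 86*x^3 + 2*x^2 + 80*x - 24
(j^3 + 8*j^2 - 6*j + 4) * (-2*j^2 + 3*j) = -2*j^5 - 13*j^4 + 36*j^3 - 26*j^2 + 12*j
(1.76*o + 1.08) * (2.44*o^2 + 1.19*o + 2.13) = 4.2944*o^3 + 4.7296*o^2 + 5.034*o + 2.3004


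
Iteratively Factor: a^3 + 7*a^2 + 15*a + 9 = (a + 3)*(a^2 + 4*a + 3) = (a + 3)^2*(a + 1)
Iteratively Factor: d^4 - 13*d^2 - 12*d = (d)*(d^3 - 13*d - 12) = d*(d + 3)*(d^2 - 3*d - 4) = d*(d - 4)*(d + 3)*(d + 1)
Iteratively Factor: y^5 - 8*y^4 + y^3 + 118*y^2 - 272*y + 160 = (y - 4)*(y^4 - 4*y^3 - 15*y^2 + 58*y - 40) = (y - 4)*(y - 2)*(y^3 - 2*y^2 - 19*y + 20) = (y - 5)*(y - 4)*(y - 2)*(y^2 + 3*y - 4) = (y - 5)*(y - 4)*(y - 2)*(y - 1)*(y + 4)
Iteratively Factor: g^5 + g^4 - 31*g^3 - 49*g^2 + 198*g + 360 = (g + 3)*(g^4 - 2*g^3 - 25*g^2 + 26*g + 120) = (g + 2)*(g + 3)*(g^3 - 4*g^2 - 17*g + 60) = (g + 2)*(g + 3)*(g + 4)*(g^2 - 8*g + 15) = (g - 3)*(g + 2)*(g + 3)*(g + 4)*(g - 5)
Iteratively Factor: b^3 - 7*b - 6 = (b - 3)*(b^2 + 3*b + 2) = (b - 3)*(b + 2)*(b + 1)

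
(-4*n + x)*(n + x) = -4*n^2 - 3*n*x + x^2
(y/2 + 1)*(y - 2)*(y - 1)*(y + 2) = y^4/2 + y^3/2 - 3*y^2 - 2*y + 4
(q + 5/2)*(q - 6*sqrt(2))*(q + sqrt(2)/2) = q^3 - 11*sqrt(2)*q^2/2 + 5*q^2/2 - 55*sqrt(2)*q/4 - 6*q - 15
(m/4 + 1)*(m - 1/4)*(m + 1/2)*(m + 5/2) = m^4/4 + 27*m^3/16 + 23*m^2/8 + 27*m/64 - 5/16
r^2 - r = r*(r - 1)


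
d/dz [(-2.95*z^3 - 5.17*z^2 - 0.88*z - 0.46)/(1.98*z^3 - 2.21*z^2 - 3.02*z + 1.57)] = (-3.5527136788005e-15*z^5 + 16.7561*z^4 + 21.3028*z^3 + 2.5065*z^2 - 18.267*z - 2.7708)/(3.9204*z^6 - 8.7516*z^5 - 7.0751*z^4 + 19.5656*z^3 + 2.181*z^2 - 9.4828*z + 2.4649)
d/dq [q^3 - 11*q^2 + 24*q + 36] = 3*q^2 - 22*q + 24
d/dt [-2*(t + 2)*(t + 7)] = -4*t - 18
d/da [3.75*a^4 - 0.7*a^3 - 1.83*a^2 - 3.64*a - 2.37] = 15.0*a^3 - 2.1*a^2 - 3.66*a - 3.64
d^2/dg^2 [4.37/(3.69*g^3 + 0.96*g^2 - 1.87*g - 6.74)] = (-(96.7518*g + 8.3904)*(3.69*g^3 + 0.96*g^2 - 1.87*g - 6.74) + 4.37*(11.07*g^2 + 1.92*g - 1.87)*(22.14*g^2 + 3.84*g - 3.74))/(3.69*g^3 + 0.96*g^2 - 1.87*g - 6.74)^3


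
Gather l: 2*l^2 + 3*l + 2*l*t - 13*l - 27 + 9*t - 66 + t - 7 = 2*l^2 + l*(2*t - 10) + 10*t - 100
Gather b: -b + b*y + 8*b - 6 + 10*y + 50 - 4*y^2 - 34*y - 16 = b*(y + 7) - 4*y^2 - 24*y + 28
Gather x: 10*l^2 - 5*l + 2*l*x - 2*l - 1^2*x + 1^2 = 10*l^2 - 7*l + x*(2*l - 1) + 1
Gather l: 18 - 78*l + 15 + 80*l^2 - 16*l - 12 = 80*l^2 - 94*l + 21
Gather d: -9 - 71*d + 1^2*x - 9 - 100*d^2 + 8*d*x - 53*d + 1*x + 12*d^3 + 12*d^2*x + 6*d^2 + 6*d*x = 12*d^3 + d^2*(12*x - 94) + d*(14*x - 124) + 2*x - 18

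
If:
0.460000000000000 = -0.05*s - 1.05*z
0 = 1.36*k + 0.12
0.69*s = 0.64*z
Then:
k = -0.09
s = -0.39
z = -0.42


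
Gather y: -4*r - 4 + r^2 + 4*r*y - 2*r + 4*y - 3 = r^2 - 6*r + y*(4*r + 4) - 7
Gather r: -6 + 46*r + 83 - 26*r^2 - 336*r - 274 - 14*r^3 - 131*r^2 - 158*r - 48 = -14*r^3 - 157*r^2 - 448*r - 245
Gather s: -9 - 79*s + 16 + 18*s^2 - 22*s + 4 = 18*s^2 - 101*s + 11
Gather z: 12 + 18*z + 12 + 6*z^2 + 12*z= 6*z^2 + 30*z + 24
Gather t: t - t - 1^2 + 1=0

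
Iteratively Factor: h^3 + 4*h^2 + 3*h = (h)*(h^2 + 4*h + 3) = h*(h + 1)*(h + 3)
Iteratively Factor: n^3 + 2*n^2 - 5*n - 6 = (n + 3)*(n^2 - n - 2) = (n - 2)*(n + 3)*(n + 1)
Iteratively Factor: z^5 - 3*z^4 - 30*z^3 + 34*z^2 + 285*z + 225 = (z + 3)*(z^4 - 6*z^3 - 12*z^2 + 70*z + 75) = (z + 1)*(z + 3)*(z^3 - 7*z^2 - 5*z + 75) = (z + 1)*(z + 3)^2*(z^2 - 10*z + 25) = (z - 5)*(z + 1)*(z + 3)^2*(z - 5)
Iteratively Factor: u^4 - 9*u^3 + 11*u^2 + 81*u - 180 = (u + 3)*(u^3 - 12*u^2 + 47*u - 60) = (u - 4)*(u + 3)*(u^2 - 8*u + 15) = (u - 5)*(u - 4)*(u + 3)*(u - 3)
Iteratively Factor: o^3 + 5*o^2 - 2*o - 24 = (o + 3)*(o^2 + 2*o - 8) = (o + 3)*(o + 4)*(o - 2)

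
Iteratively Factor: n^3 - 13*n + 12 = (n - 3)*(n^2 + 3*n - 4) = (n - 3)*(n - 1)*(n + 4)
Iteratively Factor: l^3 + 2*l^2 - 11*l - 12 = (l + 1)*(l^2 + l - 12) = (l + 1)*(l + 4)*(l - 3)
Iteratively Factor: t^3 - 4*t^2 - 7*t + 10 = (t - 1)*(t^2 - 3*t - 10) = (t - 1)*(t + 2)*(t - 5)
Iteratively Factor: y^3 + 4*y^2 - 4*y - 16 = (y - 2)*(y^2 + 6*y + 8) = (y - 2)*(y + 4)*(y + 2)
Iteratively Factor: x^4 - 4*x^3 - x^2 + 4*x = (x - 1)*(x^3 - 3*x^2 - 4*x) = (x - 1)*(x + 1)*(x^2 - 4*x) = x*(x - 1)*(x + 1)*(x - 4)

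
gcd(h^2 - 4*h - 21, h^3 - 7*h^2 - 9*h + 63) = h^2 - 4*h - 21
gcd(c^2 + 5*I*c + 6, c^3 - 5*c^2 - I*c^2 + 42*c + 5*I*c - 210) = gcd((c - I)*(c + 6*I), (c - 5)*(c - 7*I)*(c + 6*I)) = c + 6*I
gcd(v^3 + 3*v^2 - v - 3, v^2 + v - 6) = v + 3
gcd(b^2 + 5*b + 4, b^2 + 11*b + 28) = b + 4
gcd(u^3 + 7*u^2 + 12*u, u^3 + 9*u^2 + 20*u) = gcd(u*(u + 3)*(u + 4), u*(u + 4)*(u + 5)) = u^2 + 4*u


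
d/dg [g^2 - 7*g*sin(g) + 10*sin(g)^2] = -7*g*cos(g) + 2*g - 7*sin(g) + 10*sin(2*g)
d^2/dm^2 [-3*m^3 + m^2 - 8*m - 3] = 2 - 18*m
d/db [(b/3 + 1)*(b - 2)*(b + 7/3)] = b^2 + 20*b/9 - 11/9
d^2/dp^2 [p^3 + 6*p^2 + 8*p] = 6*p + 12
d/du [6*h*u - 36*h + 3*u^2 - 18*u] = 6*h + 6*u - 18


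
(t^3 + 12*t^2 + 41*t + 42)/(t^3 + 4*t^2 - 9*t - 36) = (t^2 + 9*t + 14)/(t^2 + t - 12)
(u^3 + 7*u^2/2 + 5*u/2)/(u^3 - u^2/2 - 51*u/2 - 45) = u*(u + 1)/(u^2 - 3*u - 18)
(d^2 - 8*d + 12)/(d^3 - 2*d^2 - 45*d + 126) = (d - 2)/(d^2 + 4*d - 21)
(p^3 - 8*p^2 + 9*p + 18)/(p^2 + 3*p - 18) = (p^2 - 5*p - 6)/(p + 6)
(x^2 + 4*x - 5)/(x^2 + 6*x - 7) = (x + 5)/(x + 7)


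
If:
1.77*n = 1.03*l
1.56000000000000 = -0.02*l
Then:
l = -78.00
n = -45.39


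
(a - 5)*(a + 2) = a^2 - 3*a - 10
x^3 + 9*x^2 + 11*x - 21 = (x - 1)*(x + 3)*(x + 7)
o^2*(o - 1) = o^3 - o^2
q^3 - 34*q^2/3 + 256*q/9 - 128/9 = (q - 8)*(q - 8/3)*(q - 2/3)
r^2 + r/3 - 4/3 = (r - 1)*(r + 4/3)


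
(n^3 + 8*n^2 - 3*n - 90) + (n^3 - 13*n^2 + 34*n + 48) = 2*n^3 - 5*n^2 + 31*n - 42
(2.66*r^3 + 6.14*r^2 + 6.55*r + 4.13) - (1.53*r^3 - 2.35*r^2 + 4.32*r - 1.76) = 1.13*r^3 + 8.49*r^2 + 2.23*r + 5.89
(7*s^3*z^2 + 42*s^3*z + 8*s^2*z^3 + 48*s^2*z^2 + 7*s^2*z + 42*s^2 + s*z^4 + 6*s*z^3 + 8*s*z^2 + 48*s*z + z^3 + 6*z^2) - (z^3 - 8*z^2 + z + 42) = 7*s^3*z^2 + 42*s^3*z + 8*s^2*z^3 + 48*s^2*z^2 + 7*s^2*z + 42*s^2 + s*z^4 + 6*s*z^3 + 8*s*z^2 + 48*s*z + 14*z^2 - z - 42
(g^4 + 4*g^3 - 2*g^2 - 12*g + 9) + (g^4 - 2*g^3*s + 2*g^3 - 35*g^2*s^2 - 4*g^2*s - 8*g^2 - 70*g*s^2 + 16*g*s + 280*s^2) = 2*g^4 - 2*g^3*s + 6*g^3 - 35*g^2*s^2 - 4*g^2*s - 10*g^2 - 70*g*s^2 + 16*g*s - 12*g + 280*s^2 + 9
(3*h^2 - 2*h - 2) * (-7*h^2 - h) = -21*h^4 + 11*h^3 + 16*h^2 + 2*h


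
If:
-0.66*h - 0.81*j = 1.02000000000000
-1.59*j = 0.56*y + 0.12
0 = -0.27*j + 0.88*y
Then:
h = -1.46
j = -0.07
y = -0.02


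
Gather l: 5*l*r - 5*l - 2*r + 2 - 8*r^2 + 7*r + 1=l*(5*r - 5) - 8*r^2 + 5*r + 3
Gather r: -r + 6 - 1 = 5 - r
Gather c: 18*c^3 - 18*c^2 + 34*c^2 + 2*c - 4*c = 18*c^3 + 16*c^2 - 2*c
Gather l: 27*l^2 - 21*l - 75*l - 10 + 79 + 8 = 27*l^2 - 96*l + 77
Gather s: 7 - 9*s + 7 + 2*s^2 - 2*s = 2*s^2 - 11*s + 14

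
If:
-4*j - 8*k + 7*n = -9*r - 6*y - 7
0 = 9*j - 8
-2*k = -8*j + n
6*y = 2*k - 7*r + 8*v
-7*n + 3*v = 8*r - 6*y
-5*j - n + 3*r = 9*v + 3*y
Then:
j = 8/9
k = 18889/19440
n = 50231/9720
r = -14729/3240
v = -30007/9720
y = 44071/29160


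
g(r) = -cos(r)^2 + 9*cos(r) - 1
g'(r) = 2*sin(r)*cos(r) - 9*sin(r)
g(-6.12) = 6.91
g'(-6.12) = -1.14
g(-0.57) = 5.87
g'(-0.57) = 3.95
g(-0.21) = 6.85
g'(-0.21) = 1.47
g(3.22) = -10.97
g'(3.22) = 0.86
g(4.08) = -6.67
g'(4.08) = 8.21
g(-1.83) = -3.37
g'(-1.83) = 9.19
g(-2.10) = -5.80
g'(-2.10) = 8.64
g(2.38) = -8.04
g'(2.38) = -7.21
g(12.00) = 5.88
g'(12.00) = 3.92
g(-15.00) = -8.41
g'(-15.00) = 6.84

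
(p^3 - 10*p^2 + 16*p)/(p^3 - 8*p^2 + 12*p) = (p - 8)/(p - 6)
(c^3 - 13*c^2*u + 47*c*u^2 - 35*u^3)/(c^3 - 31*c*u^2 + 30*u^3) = (c - 7*u)/(c + 6*u)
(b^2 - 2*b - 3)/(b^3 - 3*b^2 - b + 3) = 1/(b - 1)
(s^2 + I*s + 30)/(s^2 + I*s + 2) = (s^2 + I*s + 30)/(s^2 + I*s + 2)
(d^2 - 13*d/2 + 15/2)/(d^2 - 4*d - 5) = (d - 3/2)/(d + 1)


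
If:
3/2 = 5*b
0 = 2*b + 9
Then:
No Solution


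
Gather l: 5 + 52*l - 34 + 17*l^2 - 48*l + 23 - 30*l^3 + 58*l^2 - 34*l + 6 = -30*l^3 + 75*l^2 - 30*l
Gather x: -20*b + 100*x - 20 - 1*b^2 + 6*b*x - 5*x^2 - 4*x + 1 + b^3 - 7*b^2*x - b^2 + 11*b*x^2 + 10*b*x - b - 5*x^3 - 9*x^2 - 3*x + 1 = b^3 - 2*b^2 - 21*b - 5*x^3 + x^2*(11*b - 14) + x*(-7*b^2 + 16*b + 93) - 18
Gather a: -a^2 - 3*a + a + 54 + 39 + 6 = -a^2 - 2*a + 99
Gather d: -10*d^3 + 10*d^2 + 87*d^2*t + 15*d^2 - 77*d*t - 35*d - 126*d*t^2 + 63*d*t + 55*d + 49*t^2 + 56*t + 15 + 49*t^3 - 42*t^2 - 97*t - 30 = -10*d^3 + d^2*(87*t + 25) + d*(-126*t^2 - 14*t + 20) + 49*t^3 + 7*t^2 - 41*t - 15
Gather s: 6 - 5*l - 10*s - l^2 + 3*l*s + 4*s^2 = -l^2 - 5*l + 4*s^2 + s*(3*l - 10) + 6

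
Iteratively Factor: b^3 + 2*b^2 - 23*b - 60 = (b - 5)*(b^2 + 7*b + 12) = (b - 5)*(b + 4)*(b + 3)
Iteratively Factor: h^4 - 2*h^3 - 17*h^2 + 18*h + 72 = (h - 4)*(h^3 + 2*h^2 - 9*h - 18) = (h - 4)*(h - 3)*(h^2 + 5*h + 6) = (h - 4)*(h - 3)*(h + 3)*(h + 2)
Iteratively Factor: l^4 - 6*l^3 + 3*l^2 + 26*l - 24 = (l - 3)*(l^3 - 3*l^2 - 6*l + 8) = (l - 3)*(l + 2)*(l^2 - 5*l + 4) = (l - 4)*(l - 3)*(l + 2)*(l - 1)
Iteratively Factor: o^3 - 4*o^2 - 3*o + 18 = (o - 3)*(o^2 - o - 6) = (o - 3)^2*(o + 2)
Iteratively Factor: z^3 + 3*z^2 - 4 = (z - 1)*(z^2 + 4*z + 4) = (z - 1)*(z + 2)*(z + 2)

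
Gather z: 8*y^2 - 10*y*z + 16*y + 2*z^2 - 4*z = 8*y^2 + 16*y + 2*z^2 + z*(-10*y - 4)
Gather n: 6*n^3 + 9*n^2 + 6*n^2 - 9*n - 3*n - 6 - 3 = 6*n^3 + 15*n^2 - 12*n - 9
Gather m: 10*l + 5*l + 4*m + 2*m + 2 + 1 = 15*l + 6*m + 3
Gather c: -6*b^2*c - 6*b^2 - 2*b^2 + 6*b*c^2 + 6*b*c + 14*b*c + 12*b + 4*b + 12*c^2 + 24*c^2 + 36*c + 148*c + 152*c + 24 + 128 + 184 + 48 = -8*b^2 + 16*b + c^2*(6*b + 36) + c*(-6*b^2 + 20*b + 336) + 384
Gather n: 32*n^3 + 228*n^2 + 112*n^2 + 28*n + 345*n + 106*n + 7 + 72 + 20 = 32*n^3 + 340*n^2 + 479*n + 99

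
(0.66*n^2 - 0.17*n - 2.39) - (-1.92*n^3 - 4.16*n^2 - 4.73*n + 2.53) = 1.92*n^3 + 4.82*n^2 + 4.56*n - 4.92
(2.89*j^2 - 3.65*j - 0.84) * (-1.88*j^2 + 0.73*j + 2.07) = -5.4332*j^4 + 8.9717*j^3 + 4.897*j^2 - 8.1687*j - 1.7388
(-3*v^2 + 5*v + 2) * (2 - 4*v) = 12*v^3 - 26*v^2 + 2*v + 4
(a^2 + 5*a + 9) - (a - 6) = a^2 + 4*a + 15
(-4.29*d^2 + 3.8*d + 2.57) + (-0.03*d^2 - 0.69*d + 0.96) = -4.32*d^2 + 3.11*d + 3.53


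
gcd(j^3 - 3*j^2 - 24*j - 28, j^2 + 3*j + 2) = j + 2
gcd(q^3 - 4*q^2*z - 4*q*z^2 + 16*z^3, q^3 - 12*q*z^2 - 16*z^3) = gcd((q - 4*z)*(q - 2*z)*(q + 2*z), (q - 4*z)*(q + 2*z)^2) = -q^2 + 2*q*z + 8*z^2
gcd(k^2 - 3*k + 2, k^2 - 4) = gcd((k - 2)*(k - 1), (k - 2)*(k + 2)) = k - 2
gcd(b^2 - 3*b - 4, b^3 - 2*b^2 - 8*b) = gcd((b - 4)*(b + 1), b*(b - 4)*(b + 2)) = b - 4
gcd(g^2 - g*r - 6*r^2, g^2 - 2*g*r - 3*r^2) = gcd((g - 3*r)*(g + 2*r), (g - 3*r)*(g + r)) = -g + 3*r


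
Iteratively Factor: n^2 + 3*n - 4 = (n - 1)*(n + 4)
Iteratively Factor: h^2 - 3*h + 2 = (h - 2)*(h - 1)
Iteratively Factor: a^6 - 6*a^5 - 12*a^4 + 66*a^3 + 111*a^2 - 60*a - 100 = (a - 1)*(a^5 - 5*a^4 - 17*a^3 + 49*a^2 + 160*a + 100) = (a - 1)*(a + 1)*(a^4 - 6*a^3 - 11*a^2 + 60*a + 100) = (a - 1)*(a + 1)*(a + 2)*(a^3 - 8*a^2 + 5*a + 50) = (a - 5)*(a - 1)*(a + 1)*(a + 2)*(a^2 - 3*a - 10) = (a - 5)^2*(a - 1)*(a + 1)*(a + 2)*(a + 2)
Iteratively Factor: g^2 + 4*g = (g + 4)*(g)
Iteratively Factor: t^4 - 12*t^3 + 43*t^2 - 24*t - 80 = (t - 4)*(t^3 - 8*t^2 + 11*t + 20) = (t - 4)^2*(t^2 - 4*t - 5) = (t - 5)*(t - 4)^2*(t + 1)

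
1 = 1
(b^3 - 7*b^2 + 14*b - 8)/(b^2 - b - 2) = (b^2 - 5*b + 4)/(b + 1)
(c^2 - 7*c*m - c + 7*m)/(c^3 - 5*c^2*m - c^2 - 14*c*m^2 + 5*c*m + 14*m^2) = 1/(c + 2*m)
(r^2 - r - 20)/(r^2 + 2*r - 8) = (r - 5)/(r - 2)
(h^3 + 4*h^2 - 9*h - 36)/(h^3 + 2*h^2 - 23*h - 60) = (h - 3)/(h - 5)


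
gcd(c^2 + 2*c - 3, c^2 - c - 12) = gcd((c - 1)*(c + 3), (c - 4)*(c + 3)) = c + 3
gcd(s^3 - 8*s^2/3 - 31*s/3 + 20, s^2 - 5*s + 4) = s - 4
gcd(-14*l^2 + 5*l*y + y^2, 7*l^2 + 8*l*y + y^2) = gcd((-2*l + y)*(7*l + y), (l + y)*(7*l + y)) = 7*l + y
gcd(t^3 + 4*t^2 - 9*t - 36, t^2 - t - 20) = t + 4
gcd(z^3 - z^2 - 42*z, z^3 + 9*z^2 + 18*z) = z^2 + 6*z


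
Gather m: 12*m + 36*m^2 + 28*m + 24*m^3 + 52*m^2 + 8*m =24*m^3 + 88*m^2 + 48*m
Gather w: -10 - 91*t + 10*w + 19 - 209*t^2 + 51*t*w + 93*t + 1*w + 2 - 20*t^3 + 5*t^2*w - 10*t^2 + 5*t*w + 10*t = -20*t^3 - 219*t^2 + 12*t + w*(5*t^2 + 56*t + 11) + 11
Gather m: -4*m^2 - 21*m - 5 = -4*m^2 - 21*m - 5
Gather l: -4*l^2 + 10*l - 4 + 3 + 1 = -4*l^2 + 10*l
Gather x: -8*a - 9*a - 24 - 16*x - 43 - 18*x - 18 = -17*a - 34*x - 85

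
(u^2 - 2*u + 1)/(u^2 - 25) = (u^2 - 2*u + 1)/(u^2 - 25)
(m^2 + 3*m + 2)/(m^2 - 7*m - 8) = (m + 2)/(m - 8)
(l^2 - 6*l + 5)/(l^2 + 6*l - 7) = (l - 5)/(l + 7)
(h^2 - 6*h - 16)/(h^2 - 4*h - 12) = (h - 8)/(h - 6)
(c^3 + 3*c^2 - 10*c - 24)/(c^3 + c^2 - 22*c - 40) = (c - 3)/(c - 5)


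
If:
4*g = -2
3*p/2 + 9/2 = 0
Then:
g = -1/2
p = -3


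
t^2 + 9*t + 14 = (t + 2)*(t + 7)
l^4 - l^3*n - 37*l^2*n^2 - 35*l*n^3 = l*(l - 7*n)*(l + n)*(l + 5*n)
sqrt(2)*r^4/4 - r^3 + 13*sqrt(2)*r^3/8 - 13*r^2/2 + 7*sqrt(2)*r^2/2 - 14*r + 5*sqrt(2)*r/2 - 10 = (r/2 + 1)*(r + 5/2)*(r - 2*sqrt(2))*(sqrt(2)*r/2 + sqrt(2))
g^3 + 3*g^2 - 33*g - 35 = (g - 5)*(g + 1)*(g + 7)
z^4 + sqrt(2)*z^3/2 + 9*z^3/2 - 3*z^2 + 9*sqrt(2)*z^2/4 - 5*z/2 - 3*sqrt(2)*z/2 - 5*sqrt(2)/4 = (z - 1)*(z + 1/2)*(z + 5)*(z + sqrt(2)/2)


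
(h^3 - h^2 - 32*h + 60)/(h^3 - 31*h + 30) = (h - 2)/(h - 1)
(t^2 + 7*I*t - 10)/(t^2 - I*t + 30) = (t + 2*I)/(t - 6*I)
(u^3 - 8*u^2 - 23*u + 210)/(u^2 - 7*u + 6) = (u^2 - 2*u - 35)/(u - 1)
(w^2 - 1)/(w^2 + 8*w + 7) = (w - 1)/(w + 7)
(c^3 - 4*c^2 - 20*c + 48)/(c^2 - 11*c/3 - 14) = 3*(c^2 + 2*c - 8)/(3*c + 7)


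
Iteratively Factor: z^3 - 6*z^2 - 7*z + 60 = (z - 5)*(z^2 - z - 12) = (z - 5)*(z + 3)*(z - 4)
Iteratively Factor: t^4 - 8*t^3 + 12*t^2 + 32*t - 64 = (t - 4)*(t^3 - 4*t^2 - 4*t + 16) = (t - 4)*(t - 2)*(t^2 - 2*t - 8) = (t - 4)*(t - 2)*(t + 2)*(t - 4)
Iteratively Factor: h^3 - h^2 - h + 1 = (h - 1)*(h^2 - 1) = (h - 1)*(h + 1)*(h - 1)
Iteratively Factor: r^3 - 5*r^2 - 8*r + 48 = (r - 4)*(r^2 - r - 12) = (r - 4)*(r + 3)*(r - 4)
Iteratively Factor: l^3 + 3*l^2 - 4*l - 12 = (l + 2)*(l^2 + l - 6) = (l - 2)*(l + 2)*(l + 3)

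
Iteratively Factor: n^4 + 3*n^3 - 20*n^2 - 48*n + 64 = (n + 4)*(n^3 - n^2 - 16*n + 16) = (n - 1)*(n + 4)*(n^2 - 16) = (n - 1)*(n + 4)^2*(n - 4)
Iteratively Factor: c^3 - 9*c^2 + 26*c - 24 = (c - 2)*(c^2 - 7*c + 12) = (c - 3)*(c - 2)*(c - 4)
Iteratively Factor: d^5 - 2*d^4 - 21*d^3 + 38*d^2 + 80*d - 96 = (d + 4)*(d^4 - 6*d^3 + 3*d^2 + 26*d - 24) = (d + 2)*(d + 4)*(d^3 - 8*d^2 + 19*d - 12) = (d - 4)*(d + 2)*(d + 4)*(d^2 - 4*d + 3) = (d - 4)*(d - 3)*(d + 2)*(d + 4)*(d - 1)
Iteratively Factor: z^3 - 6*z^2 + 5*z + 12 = (z - 3)*(z^2 - 3*z - 4) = (z - 3)*(z + 1)*(z - 4)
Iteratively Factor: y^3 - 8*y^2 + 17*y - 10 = (y - 1)*(y^2 - 7*y + 10) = (y - 2)*(y - 1)*(y - 5)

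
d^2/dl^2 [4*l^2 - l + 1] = 8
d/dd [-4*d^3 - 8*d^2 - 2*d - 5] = -12*d^2 - 16*d - 2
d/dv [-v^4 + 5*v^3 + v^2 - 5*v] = -4*v^3 + 15*v^2 + 2*v - 5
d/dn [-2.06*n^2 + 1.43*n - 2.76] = 1.43 - 4.12*n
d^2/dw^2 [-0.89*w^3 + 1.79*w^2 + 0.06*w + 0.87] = 3.58 - 5.34*w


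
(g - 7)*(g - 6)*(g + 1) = g^3 - 12*g^2 + 29*g + 42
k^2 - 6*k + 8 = (k - 4)*(k - 2)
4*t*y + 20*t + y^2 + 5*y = (4*t + y)*(y + 5)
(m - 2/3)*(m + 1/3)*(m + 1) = m^3 + 2*m^2/3 - 5*m/9 - 2/9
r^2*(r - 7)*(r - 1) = r^4 - 8*r^3 + 7*r^2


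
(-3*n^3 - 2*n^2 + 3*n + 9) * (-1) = 3*n^3 + 2*n^2 - 3*n - 9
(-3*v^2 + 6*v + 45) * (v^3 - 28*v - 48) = -3*v^5 + 6*v^4 + 129*v^3 - 24*v^2 - 1548*v - 2160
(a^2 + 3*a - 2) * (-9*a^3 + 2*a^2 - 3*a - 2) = -9*a^5 - 25*a^4 + 21*a^3 - 15*a^2 + 4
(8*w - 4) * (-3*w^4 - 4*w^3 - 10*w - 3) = -24*w^5 - 20*w^4 + 16*w^3 - 80*w^2 + 16*w + 12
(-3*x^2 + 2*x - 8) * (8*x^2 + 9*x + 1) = -24*x^4 - 11*x^3 - 49*x^2 - 70*x - 8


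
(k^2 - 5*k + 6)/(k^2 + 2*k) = (k^2 - 5*k + 6)/(k*(k + 2))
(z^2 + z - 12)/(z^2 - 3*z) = (z + 4)/z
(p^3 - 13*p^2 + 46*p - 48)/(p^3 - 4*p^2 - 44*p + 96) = (p - 3)/(p + 6)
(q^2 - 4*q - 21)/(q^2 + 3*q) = (q - 7)/q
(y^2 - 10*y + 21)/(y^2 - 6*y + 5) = (y^2 - 10*y + 21)/(y^2 - 6*y + 5)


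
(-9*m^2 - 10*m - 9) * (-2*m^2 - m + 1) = 18*m^4 + 29*m^3 + 19*m^2 - m - 9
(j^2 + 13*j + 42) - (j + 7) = j^2 + 12*j + 35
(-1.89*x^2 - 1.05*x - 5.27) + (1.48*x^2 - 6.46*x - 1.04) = -0.41*x^2 - 7.51*x - 6.31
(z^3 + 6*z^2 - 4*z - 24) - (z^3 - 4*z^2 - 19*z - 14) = 10*z^2 + 15*z - 10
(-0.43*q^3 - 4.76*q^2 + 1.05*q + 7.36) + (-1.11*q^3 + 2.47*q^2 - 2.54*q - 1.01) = -1.54*q^3 - 2.29*q^2 - 1.49*q + 6.35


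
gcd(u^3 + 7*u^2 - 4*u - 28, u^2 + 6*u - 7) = u + 7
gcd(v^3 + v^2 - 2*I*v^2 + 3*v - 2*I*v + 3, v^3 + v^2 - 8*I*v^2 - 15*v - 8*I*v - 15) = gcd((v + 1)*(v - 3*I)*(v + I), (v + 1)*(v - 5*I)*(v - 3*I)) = v^2 + v*(1 - 3*I) - 3*I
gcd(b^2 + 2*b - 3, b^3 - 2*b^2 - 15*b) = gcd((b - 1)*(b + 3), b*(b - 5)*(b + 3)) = b + 3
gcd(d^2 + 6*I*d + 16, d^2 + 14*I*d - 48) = d + 8*I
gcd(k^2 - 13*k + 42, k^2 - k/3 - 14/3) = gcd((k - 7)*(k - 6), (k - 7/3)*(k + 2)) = 1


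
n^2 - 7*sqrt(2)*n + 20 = (n - 5*sqrt(2))*(n - 2*sqrt(2))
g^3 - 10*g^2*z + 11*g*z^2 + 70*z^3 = (g - 7*z)*(g - 5*z)*(g + 2*z)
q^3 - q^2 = q^2*(q - 1)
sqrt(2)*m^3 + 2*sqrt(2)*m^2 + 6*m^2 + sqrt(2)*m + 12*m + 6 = (m + 1)*(m + 3*sqrt(2))*(sqrt(2)*m + sqrt(2))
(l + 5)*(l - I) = l^2 + 5*l - I*l - 5*I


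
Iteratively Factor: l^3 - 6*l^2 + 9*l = (l - 3)*(l^2 - 3*l) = l*(l - 3)*(l - 3)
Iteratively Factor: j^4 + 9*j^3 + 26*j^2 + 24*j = (j + 2)*(j^3 + 7*j^2 + 12*j) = (j + 2)*(j + 3)*(j^2 + 4*j) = (j + 2)*(j + 3)*(j + 4)*(j)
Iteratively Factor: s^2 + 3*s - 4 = (s + 4)*(s - 1)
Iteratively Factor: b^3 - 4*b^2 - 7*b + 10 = (b - 1)*(b^2 - 3*b - 10) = (b - 1)*(b + 2)*(b - 5)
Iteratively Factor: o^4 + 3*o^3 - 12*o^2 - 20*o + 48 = (o + 3)*(o^3 - 12*o + 16) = (o + 3)*(o + 4)*(o^2 - 4*o + 4) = (o - 2)*(o + 3)*(o + 4)*(o - 2)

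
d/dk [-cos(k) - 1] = sin(k)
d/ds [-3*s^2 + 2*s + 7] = 2 - 6*s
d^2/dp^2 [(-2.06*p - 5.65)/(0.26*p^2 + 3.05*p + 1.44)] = (-(0.52*p + 3.05)*(1.04*p + 6.1)*(2.06*p + 5.65) + (3.2136*p + 15.504)*(0.26*p^2 + 3.05*p + 1.44))/(0.26*p^2 + 3.05*p + 1.44)^3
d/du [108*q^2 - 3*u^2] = -6*u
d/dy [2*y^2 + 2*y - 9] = 4*y + 2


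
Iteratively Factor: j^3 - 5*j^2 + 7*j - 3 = (j - 1)*(j^2 - 4*j + 3) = (j - 3)*(j - 1)*(j - 1)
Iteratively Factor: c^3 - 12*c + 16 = (c - 2)*(c^2 + 2*c - 8) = (c - 2)^2*(c + 4)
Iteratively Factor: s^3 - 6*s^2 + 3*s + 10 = (s + 1)*(s^2 - 7*s + 10) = (s - 5)*(s + 1)*(s - 2)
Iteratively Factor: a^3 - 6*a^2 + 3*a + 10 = (a - 5)*(a^2 - a - 2) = (a - 5)*(a - 2)*(a + 1)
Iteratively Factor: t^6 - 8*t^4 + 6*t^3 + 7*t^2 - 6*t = (t)*(t^5 - 8*t^3 + 6*t^2 + 7*t - 6) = t*(t + 1)*(t^4 - t^3 - 7*t^2 + 13*t - 6) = t*(t + 1)*(t + 3)*(t^3 - 4*t^2 + 5*t - 2) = t*(t - 2)*(t + 1)*(t + 3)*(t^2 - 2*t + 1) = t*(t - 2)*(t - 1)*(t + 1)*(t + 3)*(t - 1)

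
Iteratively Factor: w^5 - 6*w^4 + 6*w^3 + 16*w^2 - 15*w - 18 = (w + 1)*(w^4 - 7*w^3 + 13*w^2 + 3*w - 18) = (w - 3)*(w + 1)*(w^3 - 4*w^2 + w + 6) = (w - 3)*(w - 2)*(w + 1)*(w^2 - 2*w - 3) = (w - 3)*(w - 2)*(w + 1)^2*(w - 3)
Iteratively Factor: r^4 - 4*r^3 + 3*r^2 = (r - 3)*(r^3 - r^2) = r*(r - 3)*(r^2 - r) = r^2*(r - 3)*(r - 1)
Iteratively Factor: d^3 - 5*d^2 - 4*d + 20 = (d + 2)*(d^2 - 7*d + 10) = (d - 2)*(d + 2)*(d - 5)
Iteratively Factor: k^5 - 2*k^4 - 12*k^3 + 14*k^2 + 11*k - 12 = (k + 3)*(k^4 - 5*k^3 + 3*k^2 + 5*k - 4) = (k + 1)*(k + 3)*(k^3 - 6*k^2 + 9*k - 4) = (k - 1)*(k + 1)*(k + 3)*(k^2 - 5*k + 4) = (k - 4)*(k - 1)*(k + 1)*(k + 3)*(k - 1)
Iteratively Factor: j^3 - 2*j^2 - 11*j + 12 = (j - 1)*(j^2 - j - 12) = (j - 1)*(j + 3)*(j - 4)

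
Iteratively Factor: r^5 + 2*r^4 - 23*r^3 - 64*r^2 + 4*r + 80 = (r - 1)*(r^4 + 3*r^3 - 20*r^2 - 84*r - 80) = (r - 1)*(r + 4)*(r^3 - r^2 - 16*r - 20) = (r - 1)*(r + 2)*(r + 4)*(r^2 - 3*r - 10) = (r - 5)*(r - 1)*(r + 2)*(r + 4)*(r + 2)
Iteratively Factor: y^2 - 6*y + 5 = (y - 5)*(y - 1)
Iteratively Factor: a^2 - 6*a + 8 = (a - 4)*(a - 2)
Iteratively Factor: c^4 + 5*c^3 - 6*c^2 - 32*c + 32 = (c - 2)*(c^3 + 7*c^2 + 8*c - 16) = (c - 2)*(c - 1)*(c^2 + 8*c + 16) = (c - 2)*(c - 1)*(c + 4)*(c + 4)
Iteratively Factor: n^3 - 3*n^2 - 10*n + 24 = (n - 4)*(n^2 + n - 6) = (n - 4)*(n + 3)*(n - 2)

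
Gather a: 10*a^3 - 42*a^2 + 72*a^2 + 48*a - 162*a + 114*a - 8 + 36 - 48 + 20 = 10*a^3 + 30*a^2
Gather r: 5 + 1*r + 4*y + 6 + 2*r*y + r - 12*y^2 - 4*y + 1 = r*(2*y + 2) - 12*y^2 + 12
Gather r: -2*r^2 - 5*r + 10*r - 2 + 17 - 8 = -2*r^2 + 5*r + 7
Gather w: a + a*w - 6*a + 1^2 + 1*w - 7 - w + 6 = a*w - 5*a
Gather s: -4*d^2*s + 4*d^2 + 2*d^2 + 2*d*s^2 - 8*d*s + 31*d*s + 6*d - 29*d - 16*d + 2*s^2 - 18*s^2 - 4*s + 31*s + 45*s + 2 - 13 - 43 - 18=6*d^2 - 39*d + s^2*(2*d - 16) + s*(-4*d^2 + 23*d + 72) - 72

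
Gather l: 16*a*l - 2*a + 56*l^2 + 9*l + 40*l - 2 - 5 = -2*a + 56*l^2 + l*(16*a + 49) - 7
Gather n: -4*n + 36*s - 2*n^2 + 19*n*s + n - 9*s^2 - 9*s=-2*n^2 + n*(19*s - 3) - 9*s^2 + 27*s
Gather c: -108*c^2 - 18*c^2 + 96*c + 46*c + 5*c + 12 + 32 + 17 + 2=-126*c^2 + 147*c + 63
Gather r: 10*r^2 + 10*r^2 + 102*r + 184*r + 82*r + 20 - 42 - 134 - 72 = 20*r^2 + 368*r - 228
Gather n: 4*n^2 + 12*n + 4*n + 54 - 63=4*n^2 + 16*n - 9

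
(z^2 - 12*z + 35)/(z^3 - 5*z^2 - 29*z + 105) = (z - 5)/(z^2 + 2*z - 15)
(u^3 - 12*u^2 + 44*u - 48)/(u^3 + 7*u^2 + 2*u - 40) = (u^2 - 10*u + 24)/(u^2 + 9*u + 20)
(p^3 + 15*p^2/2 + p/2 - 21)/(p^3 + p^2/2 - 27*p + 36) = (p^2 + 9*p + 14)/(p^2 + 2*p - 24)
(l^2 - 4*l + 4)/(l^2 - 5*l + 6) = (l - 2)/(l - 3)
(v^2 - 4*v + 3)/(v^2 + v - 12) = (v - 1)/(v + 4)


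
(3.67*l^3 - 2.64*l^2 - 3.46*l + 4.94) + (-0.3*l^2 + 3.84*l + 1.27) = 3.67*l^3 - 2.94*l^2 + 0.38*l + 6.21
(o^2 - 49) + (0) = o^2 - 49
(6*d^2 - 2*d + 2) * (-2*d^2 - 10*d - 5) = -12*d^4 - 56*d^3 - 14*d^2 - 10*d - 10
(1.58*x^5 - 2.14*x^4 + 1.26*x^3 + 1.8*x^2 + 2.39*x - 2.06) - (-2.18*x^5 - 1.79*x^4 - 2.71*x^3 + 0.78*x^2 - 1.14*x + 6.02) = 3.76*x^5 - 0.35*x^4 + 3.97*x^3 + 1.02*x^2 + 3.53*x - 8.08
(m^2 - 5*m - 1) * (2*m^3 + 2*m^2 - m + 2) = 2*m^5 - 8*m^4 - 13*m^3 + 5*m^2 - 9*m - 2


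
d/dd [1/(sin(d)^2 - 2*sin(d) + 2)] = 2*(1 - sin(d))*cos(d)/(sin(d)^2 - 2*sin(d) + 2)^2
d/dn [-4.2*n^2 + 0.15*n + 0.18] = 0.15 - 8.4*n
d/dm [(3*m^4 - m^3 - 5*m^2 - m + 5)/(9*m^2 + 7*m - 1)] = (54*m^5 + 54*m^4 - 26*m^3 - 23*m^2 - 80*m - 34)/(81*m^4 + 126*m^3 + 31*m^2 - 14*m + 1)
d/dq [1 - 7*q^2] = -14*q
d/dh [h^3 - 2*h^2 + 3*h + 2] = 3*h^2 - 4*h + 3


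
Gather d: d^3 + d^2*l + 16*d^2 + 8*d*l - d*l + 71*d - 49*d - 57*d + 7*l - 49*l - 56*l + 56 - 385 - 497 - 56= d^3 + d^2*(l + 16) + d*(7*l - 35) - 98*l - 882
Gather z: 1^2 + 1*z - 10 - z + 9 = 0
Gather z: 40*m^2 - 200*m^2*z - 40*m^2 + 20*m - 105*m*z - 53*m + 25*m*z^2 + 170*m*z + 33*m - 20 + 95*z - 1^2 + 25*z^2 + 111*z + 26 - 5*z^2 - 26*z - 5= z^2*(25*m + 20) + z*(-200*m^2 + 65*m + 180)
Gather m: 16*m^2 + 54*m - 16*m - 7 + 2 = 16*m^2 + 38*m - 5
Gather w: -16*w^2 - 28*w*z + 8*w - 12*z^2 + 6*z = -16*w^2 + w*(8 - 28*z) - 12*z^2 + 6*z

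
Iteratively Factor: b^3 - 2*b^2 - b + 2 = (b - 1)*(b^2 - b - 2) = (b - 2)*(b - 1)*(b + 1)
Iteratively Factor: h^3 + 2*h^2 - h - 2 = (h + 2)*(h^2 - 1) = (h - 1)*(h + 2)*(h + 1)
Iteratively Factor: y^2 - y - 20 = (y + 4)*(y - 5)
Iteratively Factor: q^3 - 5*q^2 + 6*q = (q - 3)*(q^2 - 2*q) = q*(q - 3)*(q - 2)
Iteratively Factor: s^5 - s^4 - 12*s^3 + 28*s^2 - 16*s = (s - 2)*(s^4 + s^3 - 10*s^2 + 8*s) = (s - 2)^2*(s^3 + 3*s^2 - 4*s) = (s - 2)^2*(s + 4)*(s^2 - s) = s*(s - 2)^2*(s + 4)*(s - 1)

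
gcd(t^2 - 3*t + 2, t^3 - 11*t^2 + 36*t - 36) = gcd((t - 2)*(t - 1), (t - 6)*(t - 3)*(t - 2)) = t - 2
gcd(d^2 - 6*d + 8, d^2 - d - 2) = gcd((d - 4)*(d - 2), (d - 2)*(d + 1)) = d - 2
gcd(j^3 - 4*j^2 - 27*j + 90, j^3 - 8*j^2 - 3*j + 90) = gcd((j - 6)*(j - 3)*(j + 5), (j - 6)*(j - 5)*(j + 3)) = j - 6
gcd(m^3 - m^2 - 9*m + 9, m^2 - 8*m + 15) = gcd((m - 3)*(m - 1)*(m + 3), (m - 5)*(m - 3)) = m - 3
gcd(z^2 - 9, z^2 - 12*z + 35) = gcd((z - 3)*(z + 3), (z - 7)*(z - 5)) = 1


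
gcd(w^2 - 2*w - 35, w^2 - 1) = 1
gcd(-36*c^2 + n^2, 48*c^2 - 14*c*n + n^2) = 6*c - n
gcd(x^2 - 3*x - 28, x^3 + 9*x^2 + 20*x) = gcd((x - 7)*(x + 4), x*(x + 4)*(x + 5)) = x + 4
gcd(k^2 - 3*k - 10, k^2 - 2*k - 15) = k - 5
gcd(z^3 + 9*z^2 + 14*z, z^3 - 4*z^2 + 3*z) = z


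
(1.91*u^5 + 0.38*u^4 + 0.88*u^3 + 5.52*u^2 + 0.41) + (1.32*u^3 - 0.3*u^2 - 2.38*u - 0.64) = 1.91*u^5 + 0.38*u^4 + 2.2*u^3 + 5.22*u^2 - 2.38*u - 0.23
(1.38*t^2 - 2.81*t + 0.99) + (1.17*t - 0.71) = 1.38*t^2 - 1.64*t + 0.28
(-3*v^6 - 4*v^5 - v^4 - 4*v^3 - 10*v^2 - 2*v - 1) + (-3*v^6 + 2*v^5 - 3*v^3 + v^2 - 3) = -6*v^6 - 2*v^5 - v^4 - 7*v^3 - 9*v^2 - 2*v - 4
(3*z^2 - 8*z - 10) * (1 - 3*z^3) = -9*z^5 + 24*z^4 + 30*z^3 + 3*z^2 - 8*z - 10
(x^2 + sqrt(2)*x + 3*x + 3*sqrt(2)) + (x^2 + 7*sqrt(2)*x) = 2*x^2 + 3*x + 8*sqrt(2)*x + 3*sqrt(2)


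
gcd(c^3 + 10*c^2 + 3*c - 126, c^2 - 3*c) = c - 3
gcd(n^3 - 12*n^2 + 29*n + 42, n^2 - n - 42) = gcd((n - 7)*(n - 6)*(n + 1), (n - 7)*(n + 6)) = n - 7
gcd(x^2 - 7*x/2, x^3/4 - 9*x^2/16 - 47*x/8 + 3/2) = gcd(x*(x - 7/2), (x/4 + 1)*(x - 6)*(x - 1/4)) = 1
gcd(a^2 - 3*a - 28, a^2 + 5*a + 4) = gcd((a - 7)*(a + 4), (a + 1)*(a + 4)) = a + 4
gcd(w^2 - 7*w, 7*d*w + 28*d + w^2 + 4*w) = 1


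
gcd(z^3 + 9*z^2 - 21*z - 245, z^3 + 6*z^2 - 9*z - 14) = z + 7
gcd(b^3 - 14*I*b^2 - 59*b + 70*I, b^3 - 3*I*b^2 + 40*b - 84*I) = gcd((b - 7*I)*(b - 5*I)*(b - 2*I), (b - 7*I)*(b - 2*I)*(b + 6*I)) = b^2 - 9*I*b - 14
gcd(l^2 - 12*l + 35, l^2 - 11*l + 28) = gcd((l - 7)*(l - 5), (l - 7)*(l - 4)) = l - 7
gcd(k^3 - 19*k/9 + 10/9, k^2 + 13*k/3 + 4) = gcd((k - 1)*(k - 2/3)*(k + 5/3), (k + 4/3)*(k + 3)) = 1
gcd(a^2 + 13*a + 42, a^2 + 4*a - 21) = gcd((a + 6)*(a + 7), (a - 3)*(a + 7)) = a + 7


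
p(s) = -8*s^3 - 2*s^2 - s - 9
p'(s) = -24*s^2 - 4*s - 1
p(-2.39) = 91.18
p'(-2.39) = -128.53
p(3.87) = -506.51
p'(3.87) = -375.93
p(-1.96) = 45.51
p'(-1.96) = -85.36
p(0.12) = -9.16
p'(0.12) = -1.83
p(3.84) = -495.32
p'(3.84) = -370.25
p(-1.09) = 0.07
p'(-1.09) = -25.15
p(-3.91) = 442.55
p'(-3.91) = -352.27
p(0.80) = -15.18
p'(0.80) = -19.56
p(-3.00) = 192.00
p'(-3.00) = -205.00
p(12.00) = -14133.00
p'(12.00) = -3505.00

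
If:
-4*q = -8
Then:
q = 2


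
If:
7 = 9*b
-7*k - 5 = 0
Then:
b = 7/9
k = -5/7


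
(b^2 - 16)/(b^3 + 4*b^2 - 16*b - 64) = 1/(b + 4)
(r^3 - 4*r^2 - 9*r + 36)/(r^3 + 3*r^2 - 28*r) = (r^2 - 9)/(r*(r + 7))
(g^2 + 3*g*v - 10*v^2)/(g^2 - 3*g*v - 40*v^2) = (-g + 2*v)/(-g + 8*v)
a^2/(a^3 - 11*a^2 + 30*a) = a/(a^2 - 11*a + 30)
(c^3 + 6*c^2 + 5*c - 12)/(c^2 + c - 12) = (c^2 + 2*c - 3)/(c - 3)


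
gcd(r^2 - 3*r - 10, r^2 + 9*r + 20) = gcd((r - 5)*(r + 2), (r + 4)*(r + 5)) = 1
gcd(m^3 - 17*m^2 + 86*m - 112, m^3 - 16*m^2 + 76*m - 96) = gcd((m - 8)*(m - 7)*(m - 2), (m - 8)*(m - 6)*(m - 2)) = m^2 - 10*m + 16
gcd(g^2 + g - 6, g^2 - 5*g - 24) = g + 3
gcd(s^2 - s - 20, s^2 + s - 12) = s + 4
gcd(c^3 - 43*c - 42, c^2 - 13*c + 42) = c - 7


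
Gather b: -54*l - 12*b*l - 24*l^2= -12*b*l - 24*l^2 - 54*l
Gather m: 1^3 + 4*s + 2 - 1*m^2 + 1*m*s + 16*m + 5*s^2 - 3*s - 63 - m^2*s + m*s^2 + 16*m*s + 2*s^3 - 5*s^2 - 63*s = m^2*(-s - 1) + m*(s^2 + 17*s + 16) + 2*s^3 - 62*s - 60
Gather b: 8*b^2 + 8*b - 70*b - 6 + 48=8*b^2 - 62*b + 42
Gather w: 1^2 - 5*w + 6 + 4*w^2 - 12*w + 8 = 4*w^2 - 17*w + 15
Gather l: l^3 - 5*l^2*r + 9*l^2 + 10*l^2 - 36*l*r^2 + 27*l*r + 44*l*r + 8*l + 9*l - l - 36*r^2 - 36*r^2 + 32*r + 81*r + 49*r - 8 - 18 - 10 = l^3 + l^2*(19 - 5*r) + l*(-36*r^2 + 71*r + 16) - 72*r^2 + 162*r - 36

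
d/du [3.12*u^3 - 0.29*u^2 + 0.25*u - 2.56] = 9.36*u^2 - 0.58*u + 0.25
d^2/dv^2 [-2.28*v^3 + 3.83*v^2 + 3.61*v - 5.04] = 7.66 - 13.68*v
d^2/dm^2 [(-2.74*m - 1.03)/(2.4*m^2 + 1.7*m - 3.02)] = (-(2.74*m + 1.03)*(4.8*m + 1.7)*(9.6*m + 3.4) + (39.456*m + 14.26)*(2.4*m^2 + 1.7*m - 3.02))/(2.4*m^2 + 1.7*m - 3.02)^3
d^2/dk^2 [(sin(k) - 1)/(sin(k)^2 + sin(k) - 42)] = (-9*sin(k)^5 + 5*sin(k)^4 + 121*sin(k)^2 - 6625*sin(k)/4 + 237*sin(3*k)/4 + sin(5*k)/2 - 2)/((sin(k) - 6)^3*(sin(k) + 7)^3)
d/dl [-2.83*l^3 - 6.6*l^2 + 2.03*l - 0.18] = -8.49*l^2 - 13.2*l + 2.03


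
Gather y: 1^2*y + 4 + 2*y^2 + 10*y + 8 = 2*y^2 + 11*y + 12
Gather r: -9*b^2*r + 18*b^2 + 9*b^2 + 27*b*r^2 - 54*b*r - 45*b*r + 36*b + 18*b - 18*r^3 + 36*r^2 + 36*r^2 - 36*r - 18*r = 27*b^2 + 54*b - 18*r^3 + r^2*(27*b + 72) + r*(-9*b^2 - 99*b - 54)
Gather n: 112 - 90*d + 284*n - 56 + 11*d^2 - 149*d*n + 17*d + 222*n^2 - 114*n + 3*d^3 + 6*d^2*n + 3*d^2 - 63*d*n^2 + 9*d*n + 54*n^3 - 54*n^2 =3*d^3 + 14*d^2 - 73*d + 54*n^3 + n^2*(168 - 63*d) + n*(6*d^2 - 140*d + 170) + 56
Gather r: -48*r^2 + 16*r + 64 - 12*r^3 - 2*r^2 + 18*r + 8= -12*r^3 - 50*r^2 + 34*r + 72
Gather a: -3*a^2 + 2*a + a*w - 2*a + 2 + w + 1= -3*a^2 + a*w + w + 3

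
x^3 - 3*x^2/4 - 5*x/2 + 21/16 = (x - 7/4)*(x - 1/2)*(x + 3/2)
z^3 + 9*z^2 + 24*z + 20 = (z + 2)^2*(z + 5)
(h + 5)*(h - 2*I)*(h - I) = h^3 + 5*h^2 - 3*I*h^2 - 2*h - 15*I*h - 10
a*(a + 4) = a^2 + 4*a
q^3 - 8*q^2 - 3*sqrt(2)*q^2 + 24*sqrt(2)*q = q*(q - 8)*(q - 3*sqrt(2))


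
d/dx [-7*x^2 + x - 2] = 1 - 14*x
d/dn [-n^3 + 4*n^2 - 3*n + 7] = -3*n^2 + 8*n - 3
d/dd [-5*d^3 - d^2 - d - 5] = -15*d^2 - 2*d - 1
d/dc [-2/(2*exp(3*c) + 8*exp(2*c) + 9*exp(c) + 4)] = (12*exp(2*c) + 32*exp(c) + 18)*exp(c)/(2*exp(3*c) + 8*exp(2*c) + 9*exp(c) + 4)^2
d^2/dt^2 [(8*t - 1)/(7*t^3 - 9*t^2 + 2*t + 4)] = 2*(1176*t^5 - 1806*t^4 + 1040*t^3 - 1629*t^2 + 1002*t - 104)/(343*t^9 - 1323*t^8 + 1995*t^7 - 897*t^6 - 942*t^5 + 1200*t^4 - 88*t^3 - 384*t^2 + 96*t + 64)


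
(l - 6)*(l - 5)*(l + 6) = l^3 - 5*l^2 - 36*l + 180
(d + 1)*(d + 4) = d^2 + 5*d + 4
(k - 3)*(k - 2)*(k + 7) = k^3 + 2*k^2 - 29*k + 42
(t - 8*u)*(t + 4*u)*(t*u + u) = t^3*u - 4*t^2*u^2 + t^2*u - 32*t*u^3 - 4*t*u^2 - 32*u^3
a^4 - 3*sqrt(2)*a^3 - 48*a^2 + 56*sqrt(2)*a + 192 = (a - 6*sqrt(2))*(a - 2*sqrt(2))*(a + sqrt(2))*(a + 4*sqrt(2))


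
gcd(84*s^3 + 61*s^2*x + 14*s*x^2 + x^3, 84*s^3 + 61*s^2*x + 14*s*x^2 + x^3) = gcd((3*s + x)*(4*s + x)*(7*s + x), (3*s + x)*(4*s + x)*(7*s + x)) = 84*s^3 + 61*s^2*x + 14*s*x^2 + x^3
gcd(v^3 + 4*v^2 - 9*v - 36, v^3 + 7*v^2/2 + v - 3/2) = v + 3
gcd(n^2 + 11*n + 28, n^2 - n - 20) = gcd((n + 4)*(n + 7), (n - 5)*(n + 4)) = n + 4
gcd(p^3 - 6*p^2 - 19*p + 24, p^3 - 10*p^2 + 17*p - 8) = p^2 - 9*p + 8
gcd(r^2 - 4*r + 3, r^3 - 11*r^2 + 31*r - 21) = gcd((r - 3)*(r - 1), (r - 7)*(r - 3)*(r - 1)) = r^2 - 4*r + 3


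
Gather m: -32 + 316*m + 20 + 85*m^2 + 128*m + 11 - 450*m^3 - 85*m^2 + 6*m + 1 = -450*m^3 + 450*m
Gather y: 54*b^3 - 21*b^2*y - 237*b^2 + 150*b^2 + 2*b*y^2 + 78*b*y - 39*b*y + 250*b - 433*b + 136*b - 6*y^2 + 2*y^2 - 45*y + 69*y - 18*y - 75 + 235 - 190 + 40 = 54*b^3 - 87*b^2 - 47*b + y^2*(2*b - 4) + y*(-21*b^2 + 39*b + 6) + 10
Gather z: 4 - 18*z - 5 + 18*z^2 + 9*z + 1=18*z^2 - 9*z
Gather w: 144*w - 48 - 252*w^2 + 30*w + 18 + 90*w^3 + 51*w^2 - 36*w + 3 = 90*w^3 - 201*w^2 + 138*w - 27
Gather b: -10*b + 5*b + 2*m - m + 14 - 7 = -5*b + m + 7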